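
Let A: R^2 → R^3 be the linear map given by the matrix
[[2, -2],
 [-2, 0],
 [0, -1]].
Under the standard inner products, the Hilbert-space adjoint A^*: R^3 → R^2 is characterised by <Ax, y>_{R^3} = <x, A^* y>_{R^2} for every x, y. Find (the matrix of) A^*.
A^* = A^T =
[[2, -2, 0],
 [-2, 0, -1]]

For real matrices with standard dot products, the defining identity <Ax, y> = <x, A^* y> gives (Ax)^T y = x^T (A^*) y, i.e. x^T A^T y = x^T (A^*) y. Since this holds for all x, y, we must have A^* = A^T. Therefore
A^* =
[[2, -2, 0],
 [-2, 0, -1]].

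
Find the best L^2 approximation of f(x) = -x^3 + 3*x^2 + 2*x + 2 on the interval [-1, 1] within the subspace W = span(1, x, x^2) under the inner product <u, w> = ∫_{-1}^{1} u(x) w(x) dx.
g(x) = 3*x^2 + 7*x/5 + 2

The best approximation g ∈ W is the orthogonal projection of f onto W. Writing g = a_0 + a_1 x + a_2 x^2, the coefficients solve the normal equations G · a = b where
  G_{ij} = <φ_i, φ_j> and b_i = <f, φ_i>, with φ_0 = 1, φ_1 = x, φ_2 = x^2.
G =
  [2, 0, 2/3]
  [0, 2/3, 0]
  [2/3, 0, 2/5],
b = (6, 14/15, 38/15).
Solving gives a_0 = 2, a_1 = 7/5, a_2 = 3, so
  g(x) = 3*x^2 + 7*x/5 + 2.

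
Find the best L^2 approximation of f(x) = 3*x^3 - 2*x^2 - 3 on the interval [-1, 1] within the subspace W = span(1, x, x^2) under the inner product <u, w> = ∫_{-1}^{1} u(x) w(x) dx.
g(x) = -2*x^2 + 9*x/5 - 3

The best approximation g ∈ W is the orthogonal projection of f onto W. Writing g = a_0 + a_1 x + a_2 x^2, the coefficients solve the normal equations G · a = b where
  G_{ij} = <φ_i, φ_j> and b_i = <f, φ_i>, with φ_0 = 1, φ_1 = x, φ_2 = x^2.
G =
  [2, 0, 2/3]
  [0, 2/3, 0]
  [2/3, 0, 2/5],
b = (-22/3, 6/5, -14/5).
Solving gives a_0 = -3, a_1 = 9/5, a_2 = -2, so
  g(x) = -2*x^2 + 9*x/5 - 3.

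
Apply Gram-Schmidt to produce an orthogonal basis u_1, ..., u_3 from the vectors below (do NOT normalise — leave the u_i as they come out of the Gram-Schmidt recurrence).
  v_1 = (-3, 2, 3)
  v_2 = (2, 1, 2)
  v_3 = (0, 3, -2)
Orthogonal basis:
  u_1 = (-3, 2, 3)
  u_2 = (25/11, 9/11, 19/11)
  u_3 = (25/97, 300/97, -175/97)

Apply the Gram-Schmidt recurrence
  u_1 = v_1
  u_i = v_i − Σ_{j<i} ((v_i · u_j) / (u_j · u_j)) · u_j.

Step by step this gives:
  u_1 = (-3, 2, 3)
  u_2 = (25/11, 9/11, 19/11)
  u_3 = (25/97, 300/97, -175/97)

Orthogonality check:
  u_2 · u_1 = 0 (should be 0)
  u_3 · u_1 = 0 (should be 0)
  u_3 · u_2 = 0 (should be 0)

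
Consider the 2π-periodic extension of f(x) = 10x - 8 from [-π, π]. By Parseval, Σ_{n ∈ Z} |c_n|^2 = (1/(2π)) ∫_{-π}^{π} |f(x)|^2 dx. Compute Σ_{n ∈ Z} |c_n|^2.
Σ |c_n|^2 = 100π^2/3 + 64

Expand and integrate term by term over [-π, π]:
  ∫ (10x)^2 dx = 100·(2π^3/3); ∫ 2·10·(-8)·x dx = 0 (odd integrand); ∫ (-8)^2 dx = 64·2π.
So (1/(2π)) ∫_{-π}^{π} (10x - 8)^2 dx = 100π^2/3 + 64 = 100π^2/3 + 64.
Parseval ⇒ Σ |c_n|^2 = 100π^2/3 + 64.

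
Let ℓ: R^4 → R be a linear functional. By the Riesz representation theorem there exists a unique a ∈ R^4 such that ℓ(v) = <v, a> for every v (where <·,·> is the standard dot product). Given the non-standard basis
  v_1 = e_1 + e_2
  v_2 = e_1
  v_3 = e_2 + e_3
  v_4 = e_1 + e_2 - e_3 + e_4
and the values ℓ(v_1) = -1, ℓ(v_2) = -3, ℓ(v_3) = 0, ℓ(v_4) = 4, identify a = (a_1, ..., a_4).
a = (-3, 2, -2, 3)

Write a = (a_1, ..., a_4) in the standard basis. For each basis vector v_i, ℓ(v_i) = <v_i, a> is a linear equation in the a_j's. Collect the n equations into a matrix system V a = ℓ, where row i of V is v_i (expressed in the standard basis). Since V is invertible (lower-triangular with 1s on the diagonal, up to permutation), solve by back-substitution:
  V =
[[1, 1, 0, 0],
 [1, 0, 0, 0],
 [0, 1, 1, 0],
 [1, 1, -1, 1]]
  V a = (-1, -3, 0, 4)
Solving gives a = (-3, 2, -2, 3).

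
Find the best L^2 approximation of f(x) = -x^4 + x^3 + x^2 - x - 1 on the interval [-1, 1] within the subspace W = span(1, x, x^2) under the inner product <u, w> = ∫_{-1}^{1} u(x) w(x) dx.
g(x) = x^2/7 - 2*x/5 - 32/35

The best approximation g ∈ W is the orthogonal projection of f onto W. Writing g = a_0 + a_1 x + a_2 x^2, the coefficients solve the normal equations G · a = b where
  G_{ij} = <φ_i, φ_j> and b_i = <f, φ_i>, with φ_0 = 1, φ_1 = x, φ_2 = x^2.
G =
  [2, 0, 2/3]
  [0, 2/3, 0]
  [2/3, 0, 2/5],
b = (-26/15, -4/15, -58/105).
Solving gives a_0 = -32/35, a_1 = -2/5, a_2 = 1/7, so
  g(x) = x^2/7 - 2*x/5 - 32/35.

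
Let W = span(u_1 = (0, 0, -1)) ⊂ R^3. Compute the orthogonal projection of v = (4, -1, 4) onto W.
proj_W(v) = (0, 0, 4)

Set up U = [u_1 | ... | u_1] ∈ R^(3×1). The projector onto W = col(U) is P = U (U^T U)^(-1) U^T.
Compute U^T U =
  [1],
and U^T v = (-4).
Solve U^T U · c = U^T v for the coefficients: c = (-4). The projection is proj_W(v) = U c.
Check: (v - proj_W(v)) · u_1 = 0  (should be 0).
Result: proj_W(v) = (0, 0, 4).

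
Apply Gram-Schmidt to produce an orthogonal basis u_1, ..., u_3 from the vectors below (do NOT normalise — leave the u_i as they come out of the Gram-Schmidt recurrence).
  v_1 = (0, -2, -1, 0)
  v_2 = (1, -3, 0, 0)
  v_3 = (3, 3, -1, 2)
Orthogonal basis:
  u_1 = (0, -2, -1, 0)
  u_2 = (1, -3/5, 6/5, 0)
  u_3 = (3, 1, -2, 2)

Apply the Gram-Schmidt recurrence
  u_1 = v_1
  u_i = v_i − Σ_{j<i} ((v_i · u_j) / (u_j · u_j)) · u_j.

Step by step this gives:
  u_1 = (0, -2, -1, 0)
  u_2 = (1, -3/5, 6/5, 0)
  u_3 = (3, 1, -2, 2)

Orthogonality check:
  u_2 · u_1 = 0 (should be 0)
  u_3 · u_1 = 0 (should be 0)
  u_3 · u_2 = 0 (should be 0)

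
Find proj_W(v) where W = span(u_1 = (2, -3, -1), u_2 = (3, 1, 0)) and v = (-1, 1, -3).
proj_W(v) = (-94/131, 20/131, 14/131)

Set up U = [u_1 | ... | u_2] ∈ R^(3×2). The projector onto W = col(U) is P = U (U^T U)^(-1) U^T.
Compute U^T U =
  [14, 3]
  [3, 10],
and U^T v = (-2, -2).
Solve U^T U · c = U^T v for the coefficients: c = (-14/131, -22/131). The projection is proj_W(v) = U c.
Check: (v - proj_W(v)) · u_1 = 0  (should be 0).
Check: (v - proj_W(v)) · u_2 = 0  (should be 0).
Result: proj_W(v) = (-94/131, 20/131, 14/131).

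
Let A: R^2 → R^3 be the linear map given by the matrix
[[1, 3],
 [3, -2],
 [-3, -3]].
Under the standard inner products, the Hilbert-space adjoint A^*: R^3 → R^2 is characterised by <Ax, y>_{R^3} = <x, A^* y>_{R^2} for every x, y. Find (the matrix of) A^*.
A^* = A^T =
[[1, 3, -3],
 [3, -2, -3]]

For real matrices with standard dot products, the defining identity <Ax, y> = <x, A^* y> gives (Ax)^T y = x^T (A^*) y, i.e. x^T A^T y = x^T (A^*) y. Since this holds for all x, y, we must have A^* = A^T. Therefore
A^* =
[[1, 3, -3],
 [3, -2, -3]].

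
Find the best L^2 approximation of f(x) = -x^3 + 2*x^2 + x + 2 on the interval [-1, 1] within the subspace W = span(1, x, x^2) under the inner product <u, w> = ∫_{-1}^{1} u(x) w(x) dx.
g(x) = 2*x^2 + 2*x/5 + 2

The best approximation g ∈ W is the orthogonal projection of f onto W. Writing g = a_0 + a_1 x + a_2 x^2, the coefficients solve the normal equations G · a = b where
  G_{ij} = <φ_i, φ_j> and b_i = <f, φ_i>, with φ_0 = 1, φ_1 = x, φ_2 = x^2.
G =
  [2, 0, 2/3]
  [0, 2/3, 0]
  [2/3, 0, 2/5],
b = (16/3, 4/15, 32/15).
Solving gives a_0 = 2, a_1 = 2/5, a_2 = 2, so
  g(x) = 2*x^2 + 2*x/5 + 2.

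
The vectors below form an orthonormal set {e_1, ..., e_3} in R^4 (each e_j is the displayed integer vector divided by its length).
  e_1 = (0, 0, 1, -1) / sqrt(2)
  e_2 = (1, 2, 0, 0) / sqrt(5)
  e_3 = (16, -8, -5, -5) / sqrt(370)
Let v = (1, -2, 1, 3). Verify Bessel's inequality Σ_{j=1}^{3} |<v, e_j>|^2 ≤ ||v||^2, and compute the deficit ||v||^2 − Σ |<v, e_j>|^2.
Σ |<v, e_j>|^2 = 155/37; ||v||^2 = 15; deficit = 400/37

Write each e_j = u_j / sqrt(<u_j, u_j>) where u_j is the displayed integer vector. Then <v, e_j> = <v, u_j> / sqrt(<u_j, u_j>), so |<v, e_j>|^2 = <v, u_j>^2 / <u_j, u_j>.
Coefficients: <v, e_1> = -2/sqrt(2), <v, e_2> = -3/sqrt(5), <v, e_3> = 12/sqrt(370).
Square and sum: Σ |<v, e_j>|^2 = 155/37.
Compute ||v||^2 = v·v = 15.
Deficit = 15 − 155/37 = 400/37 ≥ 0, confirming Bessel's inequality. (The deficit equals ||v − Σ <v,e_j> e_j||^2, the squared distance from v to span{e_j}.)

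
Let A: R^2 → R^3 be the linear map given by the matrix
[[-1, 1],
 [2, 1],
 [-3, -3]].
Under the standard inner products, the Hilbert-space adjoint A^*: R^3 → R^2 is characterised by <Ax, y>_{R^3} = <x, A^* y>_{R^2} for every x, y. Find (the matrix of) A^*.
A^* = A^T =
[[-1, 2, -3],
 [1, 1, -3]]

For real matrices with standard dot products, the defining identity <Ax, y> = <x, A^* y> gives (Ax)^T y = x^T (A^*) y, i.e. x^T A^T y = x^T (A^*) y. Since this holds for all x, y, we must have A^* = A^T. Therefore
A^* =
[[-1, 2, -3],
 [1, 1, -3]].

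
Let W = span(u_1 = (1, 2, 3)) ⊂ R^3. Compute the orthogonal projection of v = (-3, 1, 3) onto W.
proj_W(v) = (4/7, 8/7, 12/7)

Set up U = [u_1 | ... | u_1] ∈ R^(3×1). The projector onto W = col(U) is P = U (U^T U)^(-1) U^T.
Compute U^T U =
  [14],
and U^T v = (8).
Solve U^T U · c = U^T v for the coefficients: c = (4/7). The projection is proj_W(v) = U c.
Check: (v - proj_W(v)) · u_1 = 0  (should be 0).
Result: proj_W(v) = (4/7, 8/7, 12/7).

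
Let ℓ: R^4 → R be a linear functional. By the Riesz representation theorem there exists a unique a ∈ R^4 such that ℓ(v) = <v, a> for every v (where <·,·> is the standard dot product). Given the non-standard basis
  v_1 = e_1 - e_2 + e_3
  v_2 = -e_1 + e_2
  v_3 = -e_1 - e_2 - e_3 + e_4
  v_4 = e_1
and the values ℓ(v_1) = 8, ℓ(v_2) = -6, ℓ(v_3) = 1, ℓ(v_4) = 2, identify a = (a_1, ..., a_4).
a = (2, -4, 2, 1)

Write a = (a_1, ..., a_4) in the standard basis. For each basis vector v_i, ℓ(v_i) = <v_i, a> is a linear equation in the a_j's. Collect the n equations into a matrix system V a = ℓ, where row i of V is v_i (expressed in the standard basis). Since V is invertible (lower-triangular with 1s on the diagonal, up to permutation), solve by back-substitution:
  V =
[[1, -1, 1, 0],
 [-1, 1, 0, 0],
 [-1, -1, -1, 1],
 [1, 0, 0, 0]]
  V a = (8, -6, 1, 2)
Solving gives a = (2, -4, 2, 1).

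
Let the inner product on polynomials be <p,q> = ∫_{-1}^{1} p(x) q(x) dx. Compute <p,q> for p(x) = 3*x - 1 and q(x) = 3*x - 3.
<p,q> = 12

Expand the product: p(x)·q(x) = 9*x^2 - 12*x + 3.
∫_{-1}^{1} of each monomial x^k gives [2/(k+1) if k even, 0 if k odd]. Integrating term-by-term (or equivalently evaluating the antiderivative F(x) = 3*x^3 - 6*x^2 + 3*x at the endpoints):
  F(1) − F(−1) = 0 − (-12) = 12.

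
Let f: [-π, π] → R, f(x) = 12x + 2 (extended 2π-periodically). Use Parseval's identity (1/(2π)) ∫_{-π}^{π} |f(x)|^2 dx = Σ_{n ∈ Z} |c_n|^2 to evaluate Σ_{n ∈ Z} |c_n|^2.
Σ |c_n|^2 = 48π^2 + 4

Expand and integrate term by term over [-π, π]:
  ∫ (12x)^2 dx = 144·(2π^3/3); ∫ 2·12·(2)·x dx = 0 (odd integrand); ∫ 2^2 dx = 4·2π.
So (1/(2π)) ∫_{-π}^{π} (12x + 2)^2 dx = 144π^2/3 + 4 = 48π^2 + 4.
Parseval ⇒ Σ |c_n|^2 = 48π^2 + 4.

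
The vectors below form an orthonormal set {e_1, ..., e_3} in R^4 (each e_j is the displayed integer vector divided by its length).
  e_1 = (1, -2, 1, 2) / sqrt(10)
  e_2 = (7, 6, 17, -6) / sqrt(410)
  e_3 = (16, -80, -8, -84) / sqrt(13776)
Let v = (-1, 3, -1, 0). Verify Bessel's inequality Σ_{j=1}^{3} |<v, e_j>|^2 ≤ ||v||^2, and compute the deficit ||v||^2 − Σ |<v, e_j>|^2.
Σ |<v, e_j>|^2 = 230/21; ||v||^2 = 11; deficit = 1/21

Write each e_j = u_j / sqrt(<u_j, u_j>) where u_j is the displayed integer vector. Then <v, e_j> = <v, u_j> / sqrt(<u_j, u_j>), so |<v, e_j>|^2 = <v, u_j>^2 / <u_j, u_j>.
Coefficients: <v, e_1> = -8/sqrt(10), <v, e_2> = -6/sqrt(410), <v, e_3> = -248/sqrt(13776).
Square and sum: Σ |<v, e_j>|^2 = 230/21.
Compute ||v||^2 = v·v = 11.
Deficit = 11 − 230/21 = 1/21 ≥ 0, confirming Bessel's inequality. (The deficit equals ||v − Σ <v,e_j> e_j||^2, the squared distance from v to span{e_j}.)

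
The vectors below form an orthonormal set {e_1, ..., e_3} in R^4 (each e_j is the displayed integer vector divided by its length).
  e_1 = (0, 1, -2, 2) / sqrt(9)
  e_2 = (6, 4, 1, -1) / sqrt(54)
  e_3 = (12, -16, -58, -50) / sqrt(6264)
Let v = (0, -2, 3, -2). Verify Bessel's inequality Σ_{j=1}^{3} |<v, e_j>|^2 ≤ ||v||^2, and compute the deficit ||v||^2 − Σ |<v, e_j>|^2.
Σ |<v, e_j>|^2 = 477/29; ||v||^2 = 17; deficit = 16/29

Write each e_j = u_j / sqrt(<u_j, u_j>) where u_j is the displayed integer vector. Then <v, e_j> = <v, u_j> / sqrt(<u_j, u_j>), so |<v, e_j>|^2 = <v, u_j>^2 / <u_j, u_j>.
Coefficients: <v, e_1> = -12/sqrt(9), <v, e_2> = -3/sqrt(54), <v, e_3> = -42/sqrt(6264).
Square and sum: Σ |<v, e_j>|^2 = 477/29.
Compute ||v||^2 = v·v = 17.
Deficit = 17 − 477/29 = 16/29 ≥ 0, confirming Bessel's inequality. (The deficit equals ||v − Σ <v,e_j> e_j||^2, the squared distance from v to span{e_j}.)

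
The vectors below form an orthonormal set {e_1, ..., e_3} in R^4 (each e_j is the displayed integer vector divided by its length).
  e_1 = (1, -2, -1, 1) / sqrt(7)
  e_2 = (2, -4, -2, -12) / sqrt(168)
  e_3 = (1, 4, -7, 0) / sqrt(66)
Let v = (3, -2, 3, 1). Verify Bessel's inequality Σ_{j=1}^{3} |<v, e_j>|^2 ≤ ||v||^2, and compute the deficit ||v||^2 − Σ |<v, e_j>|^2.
Σ |<v, e_j>|^2 = 153/11; ||v||^2 = 23; deficit = 100/11

Write each e_j = u_j / sqrt(<u_j, u_j>) where u_j is the displayed integer vector. Then <v, e_j> = <v, u_j> / sqrt(<u_j, u_j>), so |<v, e_j>|^2 = <v, u_j>^2 / <u_j, u_j>.
Coefficients: <v, e_1> = 5/sqrt(7), <v, e_2> = -4/sqrt(168), <v, e_3> = -26/sqrt(66).
Square and sum: Σ |<v, e_j>|^2 = 153/11.
Compute ||v||^2 = v·v = 23.
Deficit = 23 − 153/11 = 100/11 ≥ 0, confirming Bessel's inequality. (The deficit equals ||v − Σ <v,e_j> e_j||^2, the squared distance from v to span{e_j}.)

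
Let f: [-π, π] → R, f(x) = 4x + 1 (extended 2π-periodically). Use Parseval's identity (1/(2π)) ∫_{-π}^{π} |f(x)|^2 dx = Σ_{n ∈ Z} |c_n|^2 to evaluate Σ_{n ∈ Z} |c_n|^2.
Σ |c_n|^2 = 16π^2/3 + 1

Expand and integrate term by term over [-π, π]:
  ∫ (4x)^2 dx = 16·(2π^3/3); ∫ 2·4·(1)·x dx = 0 (odd integrand); ∫ 1^2 dx = 1·2π.
So (1/(2π)) ∫_{-π}^{π} (4x + 1)^2 dx = 16π^2/3 + 1 = 16π^2/3 + 1.
Parseval ⇒ Σ |c_n|^2 = 16π^2/3 + 1.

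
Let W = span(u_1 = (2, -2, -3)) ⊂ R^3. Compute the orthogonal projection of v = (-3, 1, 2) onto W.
proj_W(v) = (-28/17, 28/17, 42/17)

Set up U = [u_1 | ... | u_1] ∈ R^(3×1). The projector onto W = col(U) is P = U (U^T U)^(-1) U^T.
Compute U^T U =
  [17],
and U^T v = (-14).
Solve U^T U · c = U^T v for the coefficients: c = (-14/17). The projection is proj_W(v) = U c.
Check: (v - proj_W(v)) · u_1 = 0  (should be 0).
Result: proj_W(v) = (-28/17, 28/17, 42/17).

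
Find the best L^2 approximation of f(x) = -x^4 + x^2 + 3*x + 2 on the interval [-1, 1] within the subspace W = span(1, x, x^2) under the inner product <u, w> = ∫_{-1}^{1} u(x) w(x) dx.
g(x) = x^2/7 + 3*x + 73/35

The best approximation g ∈ W is the orthogonal projection of f onto W. Writing g = a_0 + a_1 x + a_2 x^2, the coefficients solve the normal equations G · a = b where
  G_{ij} = <φ_i, φ_j> and b_i = <f, φ_i>, with φ_0 = 1, φ_1 = x, φ_2 = x^2.
G =
  [2, 0, 2/3]
  [0, 2/3, 0]
  [2/3, 0, 2/5],
b = (64/15, 2, 152/105).
Solving gives a_0 = 73/35, a_1 = 3, a_2 = 1/7, so
  g(x) = x^2/7 + 3*x + 73/35.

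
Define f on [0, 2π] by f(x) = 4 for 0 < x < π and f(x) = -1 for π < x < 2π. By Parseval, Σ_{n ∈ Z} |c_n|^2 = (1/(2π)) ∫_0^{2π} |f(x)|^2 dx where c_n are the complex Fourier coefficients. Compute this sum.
Σ |c_n|^2 = 17/2

Parseval equates the L^2 energy of f (normalised by 1/(2π)) with the ℓ^2 sum of its Fourier coefficients: (1/(2π)) ∫_0^{2π} |f|^2 = Σ |c_n|^2.
Compute the left side: (1/(2π)) [∫_0^π 4^2 dx + ∫_π^{2π} (-1)^2 dx] = (1/(2π)) · (16π + 1π) = (16 + 1)/2 = 17/2.
So Σ_{n ∈ Z} |c_n|^2 = 17/2.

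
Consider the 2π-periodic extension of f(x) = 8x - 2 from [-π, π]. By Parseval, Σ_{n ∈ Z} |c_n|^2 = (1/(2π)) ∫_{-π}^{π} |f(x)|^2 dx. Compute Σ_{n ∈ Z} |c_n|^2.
Σ |c_n|^2 = 64π^2/3 + 4

Expand and integrate term by term over [-π, π]:
  ∫ (8x)^2 dx = 64·(2π^3/3); ∫ 2·8·(-2)·x dx = 0 (odd integrand); ∫ (-2)^2 dx = 4·2π.
So (1/(2π)) ∫_{-π}^{π} (8x - 2)^2 dx = 64π^2/3 + 4 = 64π^2/3 + 4.
Parseval ⇒ Σ |c_n|^2 = 64π^2/3 + 4.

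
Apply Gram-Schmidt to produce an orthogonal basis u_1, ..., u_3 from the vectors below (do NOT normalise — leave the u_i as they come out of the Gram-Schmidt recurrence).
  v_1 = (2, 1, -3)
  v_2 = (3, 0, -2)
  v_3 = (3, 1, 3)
Orthogonal basis:
  u_1 = (2, 1, -3)
  u_2 = (9/7, -6/7, 4/7)
  u_3 = (20/19, 50/19, 30/19)

Apply the Gram-Schmidt recurrence
  u_1 = v_1
  u_i = v_i − Σ_{j<i} ((v_i · u_j) / (u_j · u_j)) · u_j.

Step by step this gives:
  u_1 = (2, 1, -3)
  u_2 = (9/7, -6/7, 4/7)
  u_3 = (20/19, 50/19, 30/19)

Orthogonality check:
  u_2 · u_1 = 0 (should be 0)
  u_3 · u_1 = 0 (should be 0)
  u_3 · u_2 = 0 (should be 0)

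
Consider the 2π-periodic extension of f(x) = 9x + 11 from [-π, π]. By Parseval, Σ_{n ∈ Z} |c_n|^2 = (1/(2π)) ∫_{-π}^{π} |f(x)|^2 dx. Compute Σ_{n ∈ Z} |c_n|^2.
Σ |c_n|^2 = 27π^2 + 121

Expand and integrate term by term over [-π, π]:
  ∫ (9x)^2 dx = 81·(2π^3/3); ∫ 2·9·(11)·x dx = 0 (odd integrand); ∫ 11^2 dx = 121·2π.
So (1/(2π)) ∫_{-π}^{π} (9x + 11)^2 dx = 81π^2/3 + 121 = 27π^2 + 121.
Parseval ⇒ Σ |c_n|^2 = 27π^2 + 121.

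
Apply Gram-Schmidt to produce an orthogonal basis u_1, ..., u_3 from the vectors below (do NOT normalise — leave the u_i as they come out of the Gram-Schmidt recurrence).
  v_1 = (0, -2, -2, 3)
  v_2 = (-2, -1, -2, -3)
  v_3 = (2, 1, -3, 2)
Orthogonal basis:
  u_1 = (0, -2, -2, 3)
  u_2 = (-2, -23/17, -40/17, -42/17)
  u_3 = (44/27, 52/27, -61/27, -2/9)

Apply the Gram-Schmidt recurrence
  u_1 = v_1
  u_i = v_i − Σ_{j<i} ((v_i · u_j) / (u_j · u_j)) · u_j.

Step by step this gives:
  u_1 = (0, -2, -2, 3)
  u_2 = (-2, -23/17, -40/17, -42/17)
  u_3 = (44/27, 52/27, -61/27, -2/9)

Orthogonality check:
  u_2 · u_1 = 0 (should be 0)
  u_3 · u_1 = 0 (should be 0)
  u_3 · u_2 = 0 (should be 0)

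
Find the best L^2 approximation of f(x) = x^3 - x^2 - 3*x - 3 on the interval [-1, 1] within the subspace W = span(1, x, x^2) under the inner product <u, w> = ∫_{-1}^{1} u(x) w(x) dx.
g(x) = -x^2 - 12*x/5 - 3

The best approximation g ∈ W is the orthogonal projection of f onto W. Writing g = a_0 + a_1 x + a_2 x^2, the coefficients solve the normal equations G · a = b where
  G_{ij} = <φ_i, φ_j> and b_i = <f, φ_i>, with φ_0 = 1, φ_1 = x, φ_2 = x^2.
G =
  [2, 0, 2/3]
  [0, 2/3, 0]
  [2/3, 0, 2/5],
b = (-20/3, -8/5, -12/5).
Solving gives a_0 = -3, a_1 = -12/5, a_2 = -1, so
  g(x) = -x^2 - 12*x/5 - 3.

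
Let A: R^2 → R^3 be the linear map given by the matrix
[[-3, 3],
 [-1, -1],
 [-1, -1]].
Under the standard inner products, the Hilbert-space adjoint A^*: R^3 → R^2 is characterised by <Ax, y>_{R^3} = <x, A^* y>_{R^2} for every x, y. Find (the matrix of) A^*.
A^* = A^T =
[[-3, -1, -1],
 [3, -1, -1]]

For real matrices with standard dot products, the defining identity <Ax, y> = <x, A^* y> gives (Ax)^T y = x^T (A^*) y, i.e. x^T A^T y = x^T (A^*) y. Since this holds for all x, y, we must have A^* = A^T. Therefore
A^* =
[[-3, -1, -1],
 [3, -1, -1]].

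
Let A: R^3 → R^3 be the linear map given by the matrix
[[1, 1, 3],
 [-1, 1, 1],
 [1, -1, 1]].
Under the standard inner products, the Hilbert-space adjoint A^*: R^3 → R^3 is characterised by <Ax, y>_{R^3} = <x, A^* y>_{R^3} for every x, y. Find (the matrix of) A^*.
A^* = A^T =
[[1, -1, 1],
 [1, 1, -1],
 [3, 1, 1]]

For real matrices with standard dot products, the defining identity <Ax, y> = <x, A^* y> gives (Ax)^T y = x^T (A^*) y, i.e. x^T A^T y = x^T (A^*) y. Since this holds for all x, y, we must have A^* = A^T. Therefore
A^* =
[[1, -1, 1],
 [1, 1, -1],
 [3, 1, 1]].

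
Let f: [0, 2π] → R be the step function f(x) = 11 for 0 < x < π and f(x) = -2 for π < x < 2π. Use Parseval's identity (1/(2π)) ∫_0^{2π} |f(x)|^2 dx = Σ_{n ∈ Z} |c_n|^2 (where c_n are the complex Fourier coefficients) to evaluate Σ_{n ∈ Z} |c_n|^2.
Σ |c_n|^2 = 125/2

Parseval equates the L^2 energy of f (normalised by 1/(2π)) with the ℓ^2 sum of its Fourier coefficients: (1/(2π)) ∫_0^{2π} |f|^2 = Σ |c_n|^2.
Compute the left side: (1/(2π)) [∫_0^π 11^2 dx + ∫_π^{2π} (-2)^2 dx] = (1/(2π)) · (121π + 4π) = (121 + 4)/2 = 125/2.
So Σ_{n ∈ Z} |c_n|^2 = 125/2.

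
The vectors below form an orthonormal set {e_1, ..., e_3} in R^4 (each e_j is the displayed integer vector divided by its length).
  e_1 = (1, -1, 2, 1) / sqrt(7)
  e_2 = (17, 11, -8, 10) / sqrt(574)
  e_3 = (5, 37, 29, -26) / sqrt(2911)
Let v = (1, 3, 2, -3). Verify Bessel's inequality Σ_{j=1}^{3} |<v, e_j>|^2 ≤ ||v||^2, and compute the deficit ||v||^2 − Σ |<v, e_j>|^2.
Σ |<v, e_j>|^2 = 1561/71; ||v||^2 = 23; deficit = 72/71

Write each e_j = u_j / sqrt(<u_j, u_j>) where u_j is the displayed integer vector. Then <v, e_j> = <v, u_j> / sqrt(<u_j, u_j>), so |<v, e_j>|^2 = <v, u_j>^2 / <u_j, u_j>.
Coefficients: <v, e_1> = -1/sqrt(7), <v, e_2> = 4/sqrt(574), <v, e_3> = 252/sqrt(2911).
Square and sum: Σ |<v, e_j>|^2 = 1561/71.
Compute ||v||^2 = v·v = 23.
Deficit = 23 − 1561/71 = 72/71 ≥ 0, confirming Bessel's inequality. (The deficit equals ||v − Σ <v,e_j> e_j||^2, the squared distance from v to span{e_j}.)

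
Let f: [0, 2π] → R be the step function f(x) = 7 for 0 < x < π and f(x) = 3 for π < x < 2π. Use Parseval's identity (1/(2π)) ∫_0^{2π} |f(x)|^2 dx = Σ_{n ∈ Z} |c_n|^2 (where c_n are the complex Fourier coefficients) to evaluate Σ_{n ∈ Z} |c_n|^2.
Σ |c_n|^2 = 29

Parseval equates the L^2 energy of f (normalised by 1/(2π)) with the ℓ^2 sum of its Fourier coefficients: (1/(2π)) ∫_0^{2π} |f|^2 = Σ |c_n|^2.
Compute the left side: (1/(2π)) [∫_0^π 7^2 dx + ∫_π^{2π} 3^2 dx] = (1/(2π)) · (49π + 9π) = (49 + 9)/2 = 29.
So Σ_{n ∈ Z} |c_n|^2 = 29.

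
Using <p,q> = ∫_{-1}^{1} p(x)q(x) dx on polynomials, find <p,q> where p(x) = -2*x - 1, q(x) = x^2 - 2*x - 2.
<p,q> = 6

Expand the product: p(x)·q(x) = -2*x^3 + 3*x^2 + 6*x + 2.
∫_{-1}^{1} of each monomial x^k gives [2/(k+1) if k even, 0 if k odd]. Integrating term-by-term (or equivalently evaluating the antiderivative F(x) = -x^4/2 + x^3 + 3*x^2 + 2*x at the endpoints):
  F(1) − F(−1) = 11/2 − (-1/2) = 6.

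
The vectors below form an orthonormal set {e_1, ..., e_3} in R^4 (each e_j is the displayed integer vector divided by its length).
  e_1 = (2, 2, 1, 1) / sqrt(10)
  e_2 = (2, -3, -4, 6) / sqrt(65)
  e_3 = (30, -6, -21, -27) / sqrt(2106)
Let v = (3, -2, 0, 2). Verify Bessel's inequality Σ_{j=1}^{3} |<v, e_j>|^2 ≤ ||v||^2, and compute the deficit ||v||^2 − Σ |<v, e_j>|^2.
Σ |<v, e_j>|^2 = 104/9; ||v||^2 = 17; deficit = 49/9

Write each e_j = u_j / sqrt(<u_j, u_j>) where u_j is the displayed integer vector. Then <v, e_j> = <v, u_j> / sqrt(<u_j, u_j>), so |<v, e_j>|^2 = <v, u_j>^2 / <u_j, u_j>.
Coefficients: <v, e_1> = 4/sqrt(10), <v, e_2> = 24/sqrt(65), <v, e_3> = 48/sqrt(2106).
Square and sum: Σ |<v, e_j>|^2 = 104/9.
Compute ||v||^2 = v·v = 17.
Deficit = 17 − 104/9 = 49/9 ≥ 0, confirming Bessel's inequality. (The deficit equals ||v − Σ <v,e_j> e_j||^2, the squared distance from v to span{e_j}.)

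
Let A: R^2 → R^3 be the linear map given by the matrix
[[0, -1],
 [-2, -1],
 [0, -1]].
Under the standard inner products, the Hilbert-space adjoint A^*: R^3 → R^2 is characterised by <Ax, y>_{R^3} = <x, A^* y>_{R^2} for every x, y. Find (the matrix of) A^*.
A^* = A^T =
[[0, -2, 0],
 [-1, -1, -1]]

For real matrices with standard dot products, the defining identity <Ax, y> = <x, A^* y> gives (Ax)^T y = x^T (A^*) y, i.e. x^T A^T y = x^T (A^*) y. Since this holds for all x, y, we must have A^* = A^T. Therefore
A^* =
[[0, -2, 0],
 [-1, -1, -1]].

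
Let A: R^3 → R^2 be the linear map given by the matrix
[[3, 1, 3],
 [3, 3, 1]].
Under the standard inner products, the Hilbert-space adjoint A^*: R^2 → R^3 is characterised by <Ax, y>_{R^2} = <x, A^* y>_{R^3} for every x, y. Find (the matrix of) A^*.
A^* = A^T =
[[3, 3],
 [1, 3],
 [3, 1]]

For real matrices with standard dot products, the defining identity <Ax, y> = <x, A^* y> gives (Ax)^T y = x^T (A^*) y, i.e. x^T A^T y = x^T (A^*) y. Since this holds for all x, y, we must have A^* = A^T. Therefore
A^* =
[[3, 3],
 [1, 3],
 [3, 1]].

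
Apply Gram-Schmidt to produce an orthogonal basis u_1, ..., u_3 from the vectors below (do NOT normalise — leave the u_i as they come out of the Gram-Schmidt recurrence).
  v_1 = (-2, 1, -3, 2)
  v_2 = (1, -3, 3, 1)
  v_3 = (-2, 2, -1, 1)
Orthogonal basis:
  u_1 = (-2, 1, -3, 2)
  u_2 = (-1/3, -7/3, 1, 7/3)
  u_3 = (-23/27, 47/54, 19/18, 8/27)

Apply the Gram-Schmidt recurrence
  u_1 = v_1
  u_i = v_i − Σ_{j<i} ((v_i · u_j) / (u_j · u_j)) · u_j.

Step by step this gives:
  u_1 = (-2, 1, -3, 2)
  u_2 = (-1/3, -7/3, 1, 7/3)
  u_3 = (-23/27, 47/54, 19/18, 8/27)

Orthogonality check:
  u_2 · u_1 = 0 (should be 0)
  u_3 · u_1 = 0 (should be 0)
  u_3 · u_2 = 0 (should be 0)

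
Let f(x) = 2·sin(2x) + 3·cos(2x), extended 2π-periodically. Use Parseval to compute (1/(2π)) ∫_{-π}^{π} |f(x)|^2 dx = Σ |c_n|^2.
Σ |c_n|^2 = 13/2

Expand |f|^2 and use orthogonality of {sin(nx), cos(mx)} on [-π, π]:
  ∫_{-π}^{π} sin(nx)^2 dx = π, ∫ cos(mx)^2 dx = π, and cross terms integrate to 0.
So ∫_{-π}^{π} f(x)^2 dx = 2^2 · π + 3^2 · π = (4 + 9)π.
Divide by 2π: (4 + 9)/2 = 13/2.
By Parseval, this equals Σ |c_n|^2.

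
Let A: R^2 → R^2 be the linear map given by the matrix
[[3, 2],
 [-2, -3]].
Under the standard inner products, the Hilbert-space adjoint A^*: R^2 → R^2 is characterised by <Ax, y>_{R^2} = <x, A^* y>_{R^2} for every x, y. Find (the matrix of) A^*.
A^* = A^T =
[[3, -2],
 [2, -3]]

For real matrices with standard dot products, the defining identity <Ax, y> = <x, A^* y> gives (Ax)^T y = x^T (A^*) y, i.e. x^T A^T y = x^T (A^*) y. Since this holds for all x, y, we must have A^* = A^T. Therefore
A^* =
[[3, -2],
 [2, -3]].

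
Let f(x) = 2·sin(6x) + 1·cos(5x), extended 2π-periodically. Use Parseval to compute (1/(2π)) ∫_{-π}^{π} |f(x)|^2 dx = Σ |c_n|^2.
Σ |c_n|^2 = 5/2

Expand |f|^2 and use orthogonality of {sin(nx), cos(mx)} on [-π, π]:
  ∫_{-π}^{π} sin(nx)^2 dx = π, ∫ cos(mx)^2 dx = π, and cross terms integrate to 0.
So ∫_{-π}^{π} f(x)^2 dx = 2^2 · π + 1^2 · π = (4 + 1)π.
Divide by 2π: (4 + 1)/2 = 5/2.
By Parseval, this equals Σ |c_n|^2.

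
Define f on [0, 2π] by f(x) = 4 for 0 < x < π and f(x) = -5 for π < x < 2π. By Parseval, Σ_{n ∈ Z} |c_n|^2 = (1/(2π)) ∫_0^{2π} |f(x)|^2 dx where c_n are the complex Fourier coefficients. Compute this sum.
Σ |c_n|^2 = 41/2

Parseval equates the L^2 energy of f (normalised by 1/(2π)) with the ℓ^2 sum of its Fourier coefficients: (1/(2π)) ∫_0^{2π} |f|^2 = Σ |c_n|^2.
Compute the left side: (1/(2π)) [∫_0^π 4^2 dx + ∫_π^{2π} (-5)^2 dx] = (1/(2π)) · (16π + 25π) = (16 + 25)/2 = 41/2.
So Σ_{n ∈ Z} |c_n|^2 = 41/2.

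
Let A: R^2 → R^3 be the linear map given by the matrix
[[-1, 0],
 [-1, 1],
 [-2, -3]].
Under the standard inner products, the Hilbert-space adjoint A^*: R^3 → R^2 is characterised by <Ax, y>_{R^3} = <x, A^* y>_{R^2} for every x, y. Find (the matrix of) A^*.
A^* = A^T =
[[-1, -1, -2],
 [0, 1, -3]]

For real matrices with standard dot products, the defining identity <Ax, y> = <x, A^* y> gives (Ax)^T y = x^T (A^*) y, i.e. x^T A^T y = x^T (A^*) y. Since this holds for all x, y, we must have A^* = A^T. Therefore
A^* =
[[-1, -1, -2],
 [0, 1, -3]].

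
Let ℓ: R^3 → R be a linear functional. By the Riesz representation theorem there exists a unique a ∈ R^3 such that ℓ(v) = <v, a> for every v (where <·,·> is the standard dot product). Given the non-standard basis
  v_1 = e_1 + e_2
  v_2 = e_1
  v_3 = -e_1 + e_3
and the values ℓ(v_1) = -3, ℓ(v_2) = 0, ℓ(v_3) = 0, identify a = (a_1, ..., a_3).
a = (0, -3, 0)

Write a = (a_1, ..., a_3) in the standard basis. For each basis vector v_i, ℓ(v_i) = <v_i, a> is a linear equation in the a_j's. Collect the n equations into a matrix system V a = ℓ, where row i of V is v_i (expressed in the standard basis). Since V is invertible (lower-triangular with 1s on the diagonal, up to permutation), solve by back-substitution:
  V =
[[1, 1, 0],
 [1, 0, 0],
 [-1, 0, 1]]
  V a = (-3, 0, 0)
Solving gives a = (0, -3, 0).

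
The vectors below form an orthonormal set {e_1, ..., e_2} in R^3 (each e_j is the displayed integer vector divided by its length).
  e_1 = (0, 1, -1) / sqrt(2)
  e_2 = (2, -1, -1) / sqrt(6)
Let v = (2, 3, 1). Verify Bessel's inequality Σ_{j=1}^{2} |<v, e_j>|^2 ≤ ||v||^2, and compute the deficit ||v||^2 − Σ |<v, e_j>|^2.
Σ |<v, e_j>|^2 = 2; ||v||^2 = 14; deficit = 12

Write each e_j = u_j / sqrt(<u_j, u_j>) where u_j is the displayed integer vector. Then <v, e_j> = <v, u_j> / sqrt(<u_j, u_j>), so |<v, e_j>|^2 = <v, u_j>^2 / <u_j, u_j>.
Coefficients: <v, e_1> = 2/sqrt(2), <v, e_2> = 0/sqrt(6).
Square and sum: Σ |<v, e_j>|^2 = 2.
Compute ||v||^2 = v·v = 14.
Deficit = 14 − 2 = 12 ≥ 0, confirming Bessel's inequality. (The deficit equals ||v − Σ <v,e_j> e_j||^2, the squared distance from v to span{e_j}.)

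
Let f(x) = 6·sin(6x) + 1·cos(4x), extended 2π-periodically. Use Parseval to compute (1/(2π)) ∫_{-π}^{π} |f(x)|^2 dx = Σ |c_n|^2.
Σ |c_n|^2 = 37/2

Expand |f|^2 and use orthogonality of {sin(nx), cos(mx)} on [-π, π]:
  ∫_{-π}^{π} sin(nx)^2 dx = π, ∫ cos(mx)^2 dx = π, and cross terms integrate to 0.
So ∫_{-π}^{π} f(x)^2 dx = 6^2 · π + 1^2 · π = (36 + 1)π.
Divide by 2π: (36 + 1)/2 = 37/2.
By Parseval, this equals Σ |c_n|^2.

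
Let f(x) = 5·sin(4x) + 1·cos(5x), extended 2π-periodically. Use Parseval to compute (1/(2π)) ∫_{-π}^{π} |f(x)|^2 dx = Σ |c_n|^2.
Σ |c_n|^2 = 13

Expand |f|^2 and use orthogonality of {sin(nx), cos(mx)} on [-π, π]:
  ∫_{-π}^{π} sin(nx)^2 dx = π, ∫ cos(mx)^2 dx = π, and cross terms integrate to 0.
So ∫_{-π}^{π} f(x)^2 dx = 5^2 · π + 1^2 · π = (25 + 1)π.
Divide by 2π: (25 + 1)/2 = 13.
By Parseval, this equals Σ |c_n|^2.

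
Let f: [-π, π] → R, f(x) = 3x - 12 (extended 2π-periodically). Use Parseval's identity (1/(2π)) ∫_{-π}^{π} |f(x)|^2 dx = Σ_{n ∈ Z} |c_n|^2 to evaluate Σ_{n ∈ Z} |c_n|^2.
Σ |c_n|^2 = 3π^2 + 144

Expand and integrate term by term over [-π, π]:
  ∫ (3x)^2 dx = 9·(2π^3/3); ∫ 2·3·(-12)·x dx = 0 (odd integrand); ∫ (-12)^2 dx = 144·2π.
So (1/(2π)) ∫_{-π}^{π} (3x - 12)^2 dx = 9π^2/3 + 144 = 3π^2 + 144.
Parseval ⇒ Σ |c_n|^2 = 3π^2 + 144.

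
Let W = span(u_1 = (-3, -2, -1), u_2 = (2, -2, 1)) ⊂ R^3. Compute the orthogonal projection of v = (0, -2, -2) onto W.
proj_W(v) = (-88/117, -212/117, -14/117)

Set up U = [u_1 | ... | u_2] ∈ R^(3×2). The projector onto W = col(U) is P = U (U^T U)^(-1) U^T.
Compute U^T U =
  [14, -3]
  [-3, 9],
and U^T v = (6, 2).
Solve U^T U · c = U^T v for the coefficients: c = (20/39, 46/117). The projection is proj_W(v) = U c.
Check: (v - proj_W(v)) · u_1 = 0  (should be 0).
Check: (v - proj_W(v)) · u_2 = 0  (should be 0).
Result: proj_W(v) = (-88/117, -212/117, -14/117).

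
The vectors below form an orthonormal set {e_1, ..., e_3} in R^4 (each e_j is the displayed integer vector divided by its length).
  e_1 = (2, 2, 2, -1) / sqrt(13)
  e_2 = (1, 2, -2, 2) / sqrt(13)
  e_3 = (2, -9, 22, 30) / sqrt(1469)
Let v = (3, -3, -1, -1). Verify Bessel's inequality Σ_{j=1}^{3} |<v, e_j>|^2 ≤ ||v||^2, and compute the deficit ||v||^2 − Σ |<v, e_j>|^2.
Σ |<v, e_j>|^2 = 1491/1469; ||v||^2 = 20; deficit = 27889/1469

Write each e_j = u_j / sqrt(<u_j, u_j>) where u_j is the displayed integer vector. Then <v, e_j> = <v, u_j> / sqrt(<u_j, u_j>), so |<v, e_j>|^2 = <v, u_j>^2 / <u_j, u_j>.
Coefficients: <v, e_1> = -1/sqrt(13), <v, e_2> = -3/sqrt(13), <v, e_3> = -19/sqrt(1469).
Square and sum: Σ |<v, e_j>|^2 = 1491/1469.
Compute ||v||^2 = v·v = 20.
Deficit = 20 − 1491/1469 = 27889/1469 ≥ 0, confirming Bessel's inequality. (The deficit equals ||v − Σ <v,e_j> e_j||^2, the squared distance from v to span{e_j}.)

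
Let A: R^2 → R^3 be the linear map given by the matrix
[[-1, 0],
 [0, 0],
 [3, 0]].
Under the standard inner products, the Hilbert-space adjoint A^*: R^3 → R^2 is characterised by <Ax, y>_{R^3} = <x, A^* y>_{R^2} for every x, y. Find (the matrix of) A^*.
A^* = A^T =
[[-1, 0, 3],
 [0, 0, 0]]

For real matrices with standard dot products, the defining identity <Ax, y> = <x, A^* y> gives (Ax)^T y = x^T (A^*) y, i.e. x^T A^T y = x^T (A^*) y. Since this holds for all x, y, we must have A^* = A^T. Therefore
A^* =
[[-1, 0, 3],
 [0, 0, 0]].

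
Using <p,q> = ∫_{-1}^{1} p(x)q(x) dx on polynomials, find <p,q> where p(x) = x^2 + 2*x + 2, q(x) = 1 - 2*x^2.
<p,q> = 6/5

Expand the product: p(x)·q(x) = -2*x^4 - 4*x^3 - 3*x^2 + 2*x + 2.
∫_{-1}^{1} of each monomial x^k gives [2/(k+1) if k even, 0 if k odd]. Integrating term-by-term (or equivalently evaluating the antiderivative F(x) = -2*x^5/5 - x^4 - x^3 + x^2 + 2*x at the endpoints):
  F(1) − F(−1) = 3/5 − (-3/5) = 6/5.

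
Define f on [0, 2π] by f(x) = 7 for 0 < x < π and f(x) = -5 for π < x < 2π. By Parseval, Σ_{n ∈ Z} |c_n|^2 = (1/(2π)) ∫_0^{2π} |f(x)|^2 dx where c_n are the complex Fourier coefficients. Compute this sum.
Σ |c_n|^2 = 37

Parseval equates the L^2 energy of f (normalised by 1/(2π)) with the ℓ^2 sum of its Fourier coefficients: (1/(2π)) ∫_0^{2π} |f|^2 = Σ |c_n|^2.
Compute the left side: (1/(2π)) [∫_0^π 7^2 dx + ∫_π^{2π} (-5)^2 dx] = (1/(2π)) · (49π + 25π) = (49 + 25)/2 = 37.
So Σ_{n ∈ Z} |c_n|^2 = 37.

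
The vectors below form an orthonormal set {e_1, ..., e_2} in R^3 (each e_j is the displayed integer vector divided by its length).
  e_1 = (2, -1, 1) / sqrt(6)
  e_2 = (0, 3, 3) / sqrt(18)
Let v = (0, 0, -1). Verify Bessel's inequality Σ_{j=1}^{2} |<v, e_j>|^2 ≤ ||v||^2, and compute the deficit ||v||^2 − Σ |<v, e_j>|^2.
Σ |<v, e_j>|^2 = 2/3; ||v||^2 = 1; deficit = 1/3

Write each e_j = u_j / sqrt(<u_j, u_j>) where u_j is the displayed integer vector. Then <v, e_j> = <v, u_j> / sqrt(<u_j, u_j>), so |<v, e_j>|^2 = <v, u_j>^2 / <u_j, u_j>.
Coefficients: <v, e_1> = -1/sqrt(6), <v, e_2> = -3/sqrt(18).
Square and sum: Σ |<v, e_j>|^2 = 2/3.
Compute ||v||^2 = v·v = 1.
Deficit = 1 − 2/3 = 1/3 ≥ 0, confirming Bessel's inequality. (The deficit equals ||v − Σ <v,e_j> e_j||^2, the squared distance from v to span{e_j}.)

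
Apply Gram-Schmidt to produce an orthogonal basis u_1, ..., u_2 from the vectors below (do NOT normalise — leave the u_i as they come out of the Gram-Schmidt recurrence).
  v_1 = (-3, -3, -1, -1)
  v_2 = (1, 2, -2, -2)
Orthogonal basis:
  u_1 = (-3, -3, -1, -1)
  u_2 = (1/4, 5/4, -9/4, -9/4)

Apply the Gram-Schmidt recurrence
  u_1 = v_1
  u_i = v_i − Σ_{j<i} ((v_i · u_j) / (u_j · u_j)) · u_j.

Step by step this gives:
  u_1 = (-3, -3, -1, -1)
  u_2 = (1/4, 5/4, -9/4, -9/4)

Orthogonality check:
  u_2 · u_1 = 0 (should be 0)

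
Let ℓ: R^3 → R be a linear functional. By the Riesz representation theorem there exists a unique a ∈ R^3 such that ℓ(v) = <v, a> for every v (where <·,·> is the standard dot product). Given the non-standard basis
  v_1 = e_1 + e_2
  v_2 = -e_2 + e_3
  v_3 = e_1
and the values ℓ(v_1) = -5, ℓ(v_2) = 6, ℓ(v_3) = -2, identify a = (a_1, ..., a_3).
a = (-2, -3, 3)

Write a = (a_1, ..., a_3) in the standard basis. For each basis vector v_i, ℓ(v_i) = <v_i, a> is a linear equation in the a_j's. Collect the n equations into a matrix system V a = ℓ, where row i of V is v_i (expressed in the standard basis). Since V is invertible (lower-triangular with 1s on the diagonal, up to permutation), solve by back-substitution:
  V =
[[1, 1, 0],
 [0, -1, 1],
 [1, 0, 0]]
  V a = (-5, 6, -2)
Solving gives a = (-2, -3, 3).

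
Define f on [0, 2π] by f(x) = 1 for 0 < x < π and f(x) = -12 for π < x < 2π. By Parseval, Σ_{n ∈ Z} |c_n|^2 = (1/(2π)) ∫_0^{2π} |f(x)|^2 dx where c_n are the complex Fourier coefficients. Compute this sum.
Σ |c_n|^2 = 145/2

Parseval equates the L^2 energy of f (normalised by 1/(2π)) with the ℓ^2 sum of its Fourier coefficients: (1/(2π)) ∫_0^{2π} |f|^2 = Σ |c_n|^2.
Compute the left side: (1/(2π)) [∫_0^π 1^2 dx + ∫_π^{2π} (-12)^2 dx] = (1/(2π)) · (1π + 144π) = (1 + 144)/2 = 145/2.
So Σ_{n ∈ Z} |c_n|^2 = 145/2.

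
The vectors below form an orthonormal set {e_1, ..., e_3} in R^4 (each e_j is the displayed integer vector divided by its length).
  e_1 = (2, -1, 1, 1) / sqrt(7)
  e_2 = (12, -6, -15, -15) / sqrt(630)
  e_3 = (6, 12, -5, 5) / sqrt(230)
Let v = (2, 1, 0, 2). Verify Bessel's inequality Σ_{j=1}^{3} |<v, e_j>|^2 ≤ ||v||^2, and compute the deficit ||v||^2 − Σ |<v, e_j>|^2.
Σ |<v, e_j>|^2 = 203/23; ||v||^2 = 9; deficit = 4/23

Write each e_j = u_j / sqrt(<u_j, u_j>) where u_j is the displayed integer vector. Then <v, e_j> = <v, u_j> / sqrt(<u_j, u_j>), so |<v, e_j>|^2 = <v, u_j>^2 / <u_j, u_j>.
Coefficients: <v, e_1> = 5/sqrt(7), <v, e_2> = -12/sqrt(630), <v, e_3> = 34/sqrt(230).
Square and sum: Σ |<v, e_j>|^2 = 203/23.
Compute ||v||^2 = v·v = 9.
Deficit = 9 − 203/23 = 4/23 ≥ 0, confirming Bessel's inequality. (The deficit equals ||v − Σ <v,e_j> e_j||^2, the squared distance from v to span{e_j}.)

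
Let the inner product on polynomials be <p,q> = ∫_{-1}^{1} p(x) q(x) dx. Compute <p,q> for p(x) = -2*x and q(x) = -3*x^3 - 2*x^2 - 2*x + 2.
<p,q> = 76/15

Expand the product: p(x)·q(x) = 6*x^4 + 4*x^3 + 4*x^2 - 4*x.
∫_{-1}^{1} of each monomial x^k gives [2/(k+1) if k even, 0 if k odd]. Integrating term-by-term (or equivalently evaluating the antiderivative F(x) = 6*x^5/5 + x^4 + 4*x^3/3 - 2*x^2 at the endpoints):
  F(1) − F(−1) = 23/15 − (-53/15) = 76/15.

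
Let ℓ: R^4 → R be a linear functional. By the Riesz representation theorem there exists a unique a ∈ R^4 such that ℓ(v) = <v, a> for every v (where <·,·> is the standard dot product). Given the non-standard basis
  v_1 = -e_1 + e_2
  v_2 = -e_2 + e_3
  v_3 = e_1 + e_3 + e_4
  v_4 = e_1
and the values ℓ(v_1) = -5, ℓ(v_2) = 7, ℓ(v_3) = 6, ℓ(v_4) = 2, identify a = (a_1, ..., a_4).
a = (2, -3, 4, 0)

Write a = (a_1, ..., a_4) in the standard basis. For each basis vector v_i, ℓ(v_i) = <v_i, a> is a linear equation in the a_j's. Collect the n equations into a matrix system V a = ℓ, where row i of V is v_i (expressed in the standard basis). Since V is invertible (lower-triangular with 1s on the diagonal, up to permutation), solve by back-substitution:
  V =
[[-1, 1, 0, 0],
 [0, -1, 1, 0],
 [1, 0, 1, 1],
 [1, 0, 0, 0]]
  V a = (-5, 7, 6, 2)
Solving gives a = (2, -3, 4, 0).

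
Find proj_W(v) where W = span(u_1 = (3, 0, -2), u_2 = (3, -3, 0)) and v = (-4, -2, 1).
proj_W(v) = (-50/17, -16/17, 44/17)

Set up U = [u_1 | ... | u_2] ∈ R^(3×2). The projector onto W = col(U) is P = U (U^T U)^(-1) U^T.
Compute U^T U =
  [13, 9]
  [9, 18],
and U^T v = (-14, -6).
Solve U^T U · c = U^T v for the coefficients: c = (-22/17, 16/51). The projection is proj_W(v) = U c.
Check: (v - proj_W(v)) · u_1 = 0  (should be 0).
Check: (v - proj_W(v)) · u_2 = 0  (should be 0).
Result: proj_W(v) = (-50/17, -16/17, 44/17).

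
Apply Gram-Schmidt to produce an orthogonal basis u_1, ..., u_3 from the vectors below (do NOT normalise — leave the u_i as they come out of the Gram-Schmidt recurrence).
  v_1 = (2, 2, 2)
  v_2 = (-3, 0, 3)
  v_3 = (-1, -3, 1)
Orthogonal basis:
  u_1 = (2, 2, 2)
  u_2 = (-3, 0, 3)
  u_3 = (1, -2, 1)

Apply the Gram-Schmidt recurrence
  u_1 = v_1
  u_i = v_i − Σ_{j<i} ((v_i · u_j) / (u_j · u_j)) · u_j.

Step by step this gives:
  u_1 = (2, 2, 2)
  u_2 = (-3, 0, 3)
  u_3 = (1, -2, 1)

Orthogonality check:
  u_2 · u_1 = 0 (should be 0)
  u_3 · u_1 = 0 (should be 0)
  u_3 · u_2 = 0 (should be 0)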